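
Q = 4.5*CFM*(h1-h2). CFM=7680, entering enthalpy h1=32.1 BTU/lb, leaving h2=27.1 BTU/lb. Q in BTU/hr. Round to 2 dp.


Q = 4.5 * 7680 * (32.1 - 27.1) = 172800.00 BTU/hr

172800.00 BTU/hr


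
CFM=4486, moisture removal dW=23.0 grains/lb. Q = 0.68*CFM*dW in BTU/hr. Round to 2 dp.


Q = 0.68 * 4486 * 23.0 = 70161.04 BTU/hr

70161.04 BTU/hr


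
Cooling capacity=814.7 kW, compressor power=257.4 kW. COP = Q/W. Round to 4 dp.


COP = 814.7 / 257.4 = 3.1651

3.1651


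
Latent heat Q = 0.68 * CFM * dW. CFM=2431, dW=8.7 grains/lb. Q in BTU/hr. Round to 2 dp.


Q = 0.68 * 2431 * 8.7 = 14381.80 BTU/hr

14381.80 BTU/hr


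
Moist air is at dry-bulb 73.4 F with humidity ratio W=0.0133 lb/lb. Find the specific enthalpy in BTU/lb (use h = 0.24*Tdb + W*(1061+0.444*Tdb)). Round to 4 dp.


h = 0.24*73.4 + 0.0133*(1061+0.444*73.4) = 32.1607 BTU/lb

32.1607 BTU/lb


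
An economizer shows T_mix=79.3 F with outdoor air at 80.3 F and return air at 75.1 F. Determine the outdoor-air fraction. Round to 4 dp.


frac = (79.3 - 75.1) / (80.3 - 75.1) = 0.8077

0.8077


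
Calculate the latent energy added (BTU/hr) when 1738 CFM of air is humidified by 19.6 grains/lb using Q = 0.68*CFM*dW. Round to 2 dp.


Q = 0.68 * 1738 * 19.6 = 23164.06 BTU/hr

23164.06 BTU/hr


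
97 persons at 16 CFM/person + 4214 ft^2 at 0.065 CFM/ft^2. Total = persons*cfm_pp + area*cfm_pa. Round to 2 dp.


Total = 97*16 + 4214*0.065 = 1825.91 CFM

1825.91 CFM


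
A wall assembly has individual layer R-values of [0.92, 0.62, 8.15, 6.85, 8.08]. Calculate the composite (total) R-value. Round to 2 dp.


R_total = 0.92 + 0.62 + 8.15 + 6.85 + 8.08 = 24.62

24.62


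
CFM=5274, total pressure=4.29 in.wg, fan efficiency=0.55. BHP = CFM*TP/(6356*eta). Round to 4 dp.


BHP = 5274 * 4.29 / (6356 * 0.55) = 6.4722 hp

6.4722 hp


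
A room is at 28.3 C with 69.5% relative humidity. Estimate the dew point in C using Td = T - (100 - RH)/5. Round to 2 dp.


Td = 28.3 - (100-69.5)/5 = 22.20 C

22.20 C


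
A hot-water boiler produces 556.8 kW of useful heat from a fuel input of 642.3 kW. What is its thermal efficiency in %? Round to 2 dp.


eta = (556.8/642.3)*100 = 86.69 %

86.69 %


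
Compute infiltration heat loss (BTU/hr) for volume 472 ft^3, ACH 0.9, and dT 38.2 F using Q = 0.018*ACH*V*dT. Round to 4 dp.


Q = 0.018 * 0.9 * 472 * 38.2 = 292.0925 BTU/hr

292.0925 BTU/hr


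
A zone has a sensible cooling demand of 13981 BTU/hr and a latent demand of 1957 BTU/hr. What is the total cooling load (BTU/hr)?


Qt = 13981 + 1957 = 15938 BTU/hr

15938 BTU/hr


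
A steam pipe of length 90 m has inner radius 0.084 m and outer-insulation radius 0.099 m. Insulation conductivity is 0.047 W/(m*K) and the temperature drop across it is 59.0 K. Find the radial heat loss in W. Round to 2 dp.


Q = 2*pi*0.047*90*59.0/ln(0.099/0.084) = 9543.92 W

9543.92 W


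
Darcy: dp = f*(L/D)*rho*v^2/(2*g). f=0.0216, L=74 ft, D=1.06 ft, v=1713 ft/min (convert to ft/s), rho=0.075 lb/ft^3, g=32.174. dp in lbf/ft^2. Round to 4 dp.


v_fps = 1713/60 = 28.55 ft/s
dp = 0.0216*(74/1.06)*0.075*28.55^2/(2*32.174) = 1.4326 lbf/ft^2

1.4326 lbf/ft^2


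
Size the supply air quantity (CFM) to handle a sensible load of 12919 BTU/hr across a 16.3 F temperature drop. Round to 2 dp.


CFM = 12919 / (1.08 * 16.3) = 733.87

733.87 CFM


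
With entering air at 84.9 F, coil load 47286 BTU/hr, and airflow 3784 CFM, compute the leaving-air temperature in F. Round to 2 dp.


dT = 47286/(1.08*3784) = 11.5706
T_leave = 84.9 - 11.5706 = 73.33 F

73.33 F


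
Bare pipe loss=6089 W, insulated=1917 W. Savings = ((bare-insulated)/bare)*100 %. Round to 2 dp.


Savings = ((6089-1917)/6089)*100 = 68.52 %

68.52 %


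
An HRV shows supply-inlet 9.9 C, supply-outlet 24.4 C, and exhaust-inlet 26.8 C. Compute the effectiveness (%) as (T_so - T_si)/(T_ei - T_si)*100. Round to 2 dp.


eff = (24.4-9.9)/(26.8-9.9)*100 = 85.80 %

85.80 %


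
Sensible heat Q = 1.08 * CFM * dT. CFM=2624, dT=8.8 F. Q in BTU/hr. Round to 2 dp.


Q = 1.08 * 2624 * 8.8 = 24938.50 BTU/hr

24938.50 BTU/hr


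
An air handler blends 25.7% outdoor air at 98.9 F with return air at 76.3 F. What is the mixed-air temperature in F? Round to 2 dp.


T_mix = 76.3 + (25.7/100)*(98.9-76.3) = 82.11 F

82.11 F


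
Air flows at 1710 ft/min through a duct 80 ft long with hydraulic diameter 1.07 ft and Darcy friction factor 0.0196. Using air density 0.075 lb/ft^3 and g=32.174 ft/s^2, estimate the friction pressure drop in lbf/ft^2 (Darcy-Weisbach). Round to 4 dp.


v_fps = 1710/60 = 28.5 ft/s
dp = 0.0196*(80/1.07)*0.075*28.5^2/(2*32.174) = 1.3873 lbf/ft^2

1.3873 lbf/ft^2


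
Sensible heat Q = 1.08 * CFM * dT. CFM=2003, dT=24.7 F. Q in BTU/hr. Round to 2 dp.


Q = 1.08 * 2003 * 24.7 = 53432.03 BTU/hr

53432.03 BTU/hr


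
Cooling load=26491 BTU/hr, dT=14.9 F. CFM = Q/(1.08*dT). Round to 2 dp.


CFM = 26491 / (1.08 * 14.9) = 1646.22

1646.22 CFM


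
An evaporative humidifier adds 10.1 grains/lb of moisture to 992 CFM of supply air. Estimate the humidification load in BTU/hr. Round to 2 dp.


Q = 0.68 * 992 * 10.1 = 6813.06 BTU/hr

6813.06 BTU/hr


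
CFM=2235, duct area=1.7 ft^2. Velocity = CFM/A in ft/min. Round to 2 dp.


V = 2235 / 1.7 = 1314.71 ft/min

1314.71 ft/min


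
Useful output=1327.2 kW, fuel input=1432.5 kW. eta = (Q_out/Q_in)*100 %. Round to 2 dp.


eta = (1327.2/1432.5)*100 = 92.65 %

92.65 %


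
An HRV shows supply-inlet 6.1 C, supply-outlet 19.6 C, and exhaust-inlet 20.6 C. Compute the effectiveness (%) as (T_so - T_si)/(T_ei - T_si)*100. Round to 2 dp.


eff = (19.6-6.1)/(20.6-6.1)*100 = 93.10 %

93.10 %


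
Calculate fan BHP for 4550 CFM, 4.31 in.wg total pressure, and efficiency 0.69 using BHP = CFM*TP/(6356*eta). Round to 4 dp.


BHP = 4550 * 4.31 / (6356 * 0.69) = 4.4715 hp

4.4715 hp


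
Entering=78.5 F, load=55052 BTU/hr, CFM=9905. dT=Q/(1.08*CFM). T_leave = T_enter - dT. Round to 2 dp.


dT = 55052/(1.08*9905) = 5.1463
T_leave = 78.5 - 5.1463 = 73.35 F

73.35 F


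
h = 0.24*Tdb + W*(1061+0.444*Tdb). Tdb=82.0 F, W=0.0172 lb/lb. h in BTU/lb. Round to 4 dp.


h = 0.24*82.0 + 0.0172*(1061+0.444*82.0) = 38.5554 BTU/lb

38.5554 BTU/lb


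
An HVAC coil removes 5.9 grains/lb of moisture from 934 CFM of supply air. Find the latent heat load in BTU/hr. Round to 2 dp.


Q = 0.68 * 934 * 5.9 = 3747.21 BTU/hr

3747.21 BTU/hr


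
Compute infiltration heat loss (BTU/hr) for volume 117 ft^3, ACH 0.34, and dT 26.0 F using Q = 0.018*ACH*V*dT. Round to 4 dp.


Q = 0.018 * 0.34 * 117 * 26.0 = 18.6170 BTU/hr

18.6170 BTU/hr


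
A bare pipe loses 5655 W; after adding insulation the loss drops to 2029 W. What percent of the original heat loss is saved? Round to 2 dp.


Savings = ((5655-2029)/5655)*100 = 64.12 %

64.12 %


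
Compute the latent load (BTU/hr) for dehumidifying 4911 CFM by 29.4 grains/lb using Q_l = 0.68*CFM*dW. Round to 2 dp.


Q = 0.68 * 4911 * 29.4 = 98180.71 BTU/hr

98180.71 BTU/hr


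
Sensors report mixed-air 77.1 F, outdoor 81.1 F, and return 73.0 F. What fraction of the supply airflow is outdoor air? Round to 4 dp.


frac = (77.1 - 73.0) / (81.1 - 73.0) = 0.5062

0.5062


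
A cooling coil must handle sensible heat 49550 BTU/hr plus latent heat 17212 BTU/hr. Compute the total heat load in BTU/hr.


Qt = 49550 + 17212 = 66762 BTU/hr

66762 BTU/hr


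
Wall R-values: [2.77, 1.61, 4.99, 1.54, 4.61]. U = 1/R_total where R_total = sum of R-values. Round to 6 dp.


R_total = 2.77 + 1.61 + 4.99 + 1.54 + 4.61 = 15.52
U = 1/15.52 = 0.064433

0.064433


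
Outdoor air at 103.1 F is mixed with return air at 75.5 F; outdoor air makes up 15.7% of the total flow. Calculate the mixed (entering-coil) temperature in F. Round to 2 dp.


T_mix = 75.5 + (15.7/100)*(103.1-75.5) = 79.83 F

79.83 F


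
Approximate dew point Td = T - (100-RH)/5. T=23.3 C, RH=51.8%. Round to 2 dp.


Td = 23.3 - (100-51.8)/5 = 13.66 C

13.66 C


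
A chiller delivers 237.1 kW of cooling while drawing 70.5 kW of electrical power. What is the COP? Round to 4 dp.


COP = 237.1 / 70.5 = 3.3631

3.3631


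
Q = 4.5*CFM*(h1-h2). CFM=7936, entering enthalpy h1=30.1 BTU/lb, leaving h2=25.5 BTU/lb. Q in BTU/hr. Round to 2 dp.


Q = 4.5 * 7936 * (30.1 - 25.5) = 164275.20 BTU/hr

164275.20 BTU/hr


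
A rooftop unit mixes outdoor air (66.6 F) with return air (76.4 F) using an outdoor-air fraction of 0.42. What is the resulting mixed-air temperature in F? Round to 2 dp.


T_mix = 0.42*66.6 + 0.58*76.4 = 72.28 F

72.28 F


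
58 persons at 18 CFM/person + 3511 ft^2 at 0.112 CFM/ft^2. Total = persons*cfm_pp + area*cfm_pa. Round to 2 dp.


Total = 58*18 + 3511*0.112 = 1437.23 CFM

1437.23 CFM


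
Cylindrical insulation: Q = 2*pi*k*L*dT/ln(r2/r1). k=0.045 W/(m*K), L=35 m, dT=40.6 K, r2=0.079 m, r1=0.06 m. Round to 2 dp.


Q = 2*pi*0.045*35*40.6/ln(0.079/0.06) = 1460.46 W

1460.46 W


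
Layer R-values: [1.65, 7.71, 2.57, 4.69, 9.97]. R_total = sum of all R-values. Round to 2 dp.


R_total = 1.65 + 7.71 + 2.57 + 4.69 + 9.97 = 26.59

26.59


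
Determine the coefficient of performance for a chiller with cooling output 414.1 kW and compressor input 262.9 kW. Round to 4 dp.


COP = 414.1 / 262.9 = 1.5751

1.5751


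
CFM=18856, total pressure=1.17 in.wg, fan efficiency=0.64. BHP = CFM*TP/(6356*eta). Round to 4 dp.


BHP = 18856 * 1.17 / (6356 * 0.64) = 5.4234 hp

5.4234 hp


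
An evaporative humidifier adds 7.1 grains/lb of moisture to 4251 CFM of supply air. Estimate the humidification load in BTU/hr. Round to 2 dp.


Q = 0.68 * 4251 * 7.1 = 20523.83 BTU/hr

20523.83 BTU/hr


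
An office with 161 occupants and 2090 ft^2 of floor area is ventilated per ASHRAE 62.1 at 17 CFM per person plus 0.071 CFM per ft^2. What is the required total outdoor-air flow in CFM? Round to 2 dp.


Total = 161*17 + 2090*0.071 = 2885.39 CFM

2885.39 CFM


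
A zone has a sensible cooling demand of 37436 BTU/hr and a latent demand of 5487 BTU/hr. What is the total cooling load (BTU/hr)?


Qt = 37436 + 5487 = 42923 BTU/hr

42923 BTU/hr


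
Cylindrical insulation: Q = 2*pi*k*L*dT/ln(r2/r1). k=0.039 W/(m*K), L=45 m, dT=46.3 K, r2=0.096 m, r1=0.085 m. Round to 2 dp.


Q = 2*pi*0.039*45*46.3/ln(0.096/0.085) = 4195.25 W

4195.25 W


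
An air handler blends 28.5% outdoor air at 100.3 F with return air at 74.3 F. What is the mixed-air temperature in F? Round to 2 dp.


T_mix = 74.3 + (28.5/100)*(100.3-74.3) = 81.71 F

81.71 F


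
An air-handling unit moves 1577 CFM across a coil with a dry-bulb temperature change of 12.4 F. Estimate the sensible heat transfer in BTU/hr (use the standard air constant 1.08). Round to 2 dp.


Q = 1.08 * 1577 * 12.4 = 21119.18 BTU/hr

21119.18 BTU/hr


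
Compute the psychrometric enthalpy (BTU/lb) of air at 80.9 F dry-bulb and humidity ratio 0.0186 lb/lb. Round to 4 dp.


h = 0.24*80.9 + 0.0186*(1061+0.444*80.9) = 39.8187 BTU/lb

39.8187 BTU/lb


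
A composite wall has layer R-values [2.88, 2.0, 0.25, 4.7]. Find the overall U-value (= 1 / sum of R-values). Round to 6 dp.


R_total = 2.88 + 2.0 + 0.25 + 4.7 = 9.83
U = 1/9.83 = 0.101729

0.101729


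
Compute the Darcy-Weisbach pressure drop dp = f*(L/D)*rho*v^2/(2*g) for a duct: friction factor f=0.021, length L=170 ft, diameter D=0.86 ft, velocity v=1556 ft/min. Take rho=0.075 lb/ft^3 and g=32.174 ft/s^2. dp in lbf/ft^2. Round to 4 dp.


v_fps = 1556/60 = 25.9333 ft/s
dp = 0.021*(170/0.86)*0.075*25.9333^2/(2*32.174) = 3.2540 lbf/ft^2

3.2540 lbf/ft^2


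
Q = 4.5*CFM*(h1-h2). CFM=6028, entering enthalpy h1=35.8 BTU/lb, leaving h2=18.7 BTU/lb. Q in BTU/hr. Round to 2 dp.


Q = 4.5 * 6028 * (35.8 - 18.7) = 463854.60 BTU/hr

463854.60 BTU/hr


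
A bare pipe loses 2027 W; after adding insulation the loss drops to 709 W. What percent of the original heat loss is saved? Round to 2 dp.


Savings = ((2027-709)/2027)*100 = 65.02 %

65.02 %


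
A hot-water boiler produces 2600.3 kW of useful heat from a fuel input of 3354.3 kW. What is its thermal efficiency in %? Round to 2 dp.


eta = (2600.3/3354.3)*100 = 77.52 %

77.52 %


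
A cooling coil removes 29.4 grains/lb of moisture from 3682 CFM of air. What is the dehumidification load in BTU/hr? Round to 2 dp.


Q = 0.68 * 3682 * 29.4 = 73610.54 BTU/hr

73610.54 BTU/hr


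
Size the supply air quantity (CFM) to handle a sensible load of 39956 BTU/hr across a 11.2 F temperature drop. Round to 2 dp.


CFM = 39956 / (1.08 * 11.2) = 3303.24

3303.24 CFM


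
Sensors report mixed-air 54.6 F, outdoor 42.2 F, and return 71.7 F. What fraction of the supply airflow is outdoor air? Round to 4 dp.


frac = (54.6 - 71.7) / (42.2 - 71.7) = 0.5797

0.5797


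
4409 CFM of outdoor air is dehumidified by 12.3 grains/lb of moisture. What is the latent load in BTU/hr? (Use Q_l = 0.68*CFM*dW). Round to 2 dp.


Q = 0.68 * 4409 * 12.3 = 36876.88 BTU/hr

36876.88 BTU/hr


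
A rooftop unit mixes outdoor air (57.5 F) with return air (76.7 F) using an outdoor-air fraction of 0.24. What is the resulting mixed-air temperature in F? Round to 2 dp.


T_mix = 0.24*57.5 + 0.76*76.7 = 72.09 F

72.09 F


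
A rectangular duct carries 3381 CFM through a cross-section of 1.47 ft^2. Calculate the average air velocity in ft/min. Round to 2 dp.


V = 3381 / 1.47 = 2300.00 ft/min

2300.00 ft/min


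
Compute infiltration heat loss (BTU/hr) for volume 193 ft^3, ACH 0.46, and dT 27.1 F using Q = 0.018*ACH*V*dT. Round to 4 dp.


Q = 0.018 * 0.46 * 193 * 27.1 = 43.3069 BTU/hr

43.3069 BTU/hr


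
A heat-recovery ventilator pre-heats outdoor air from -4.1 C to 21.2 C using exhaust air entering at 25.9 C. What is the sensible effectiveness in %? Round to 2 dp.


eff = (21.2-(-4.1))/(25.9-(-4.1))*100 = 84.33 %

84.33 %


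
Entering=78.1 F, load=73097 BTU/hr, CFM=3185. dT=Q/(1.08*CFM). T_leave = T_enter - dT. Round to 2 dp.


dT = 73097/(1.08*3185) = 21.2504
T_leave = 78.1 - 21.2504 = 56.85 F

56.85 F


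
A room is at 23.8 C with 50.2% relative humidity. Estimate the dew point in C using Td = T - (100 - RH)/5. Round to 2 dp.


Td = 23.8 - (100-50.2)/5 = 13.84 C

13.84 C


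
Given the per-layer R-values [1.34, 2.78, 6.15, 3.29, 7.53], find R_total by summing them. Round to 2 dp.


R_total = 1.34 + 2.78 + 6.15 + 3.29 + 7.53 = 21.09

21.09


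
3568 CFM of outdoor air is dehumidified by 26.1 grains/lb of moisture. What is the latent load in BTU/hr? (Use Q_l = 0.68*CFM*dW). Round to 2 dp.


Q = 0.68 * 3568 * 26.1 = 63324.86 BTU/hr

63324.86 BTU/hr


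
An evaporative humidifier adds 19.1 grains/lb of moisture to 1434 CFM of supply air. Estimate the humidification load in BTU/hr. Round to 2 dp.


Q = 0.68 * 1434 * 19.1 = 18624.79 BTU/hr

18624.79 BTU/hr


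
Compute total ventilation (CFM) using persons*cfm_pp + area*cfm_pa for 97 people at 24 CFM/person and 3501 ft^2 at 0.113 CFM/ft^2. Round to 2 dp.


Total = 97*24 + 3501*0.113 = 2723.61 CFM

2723.61 CFM


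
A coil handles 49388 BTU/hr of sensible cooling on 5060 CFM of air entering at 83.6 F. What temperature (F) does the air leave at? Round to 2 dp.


dT = 49388/(1.08*5060) = 9.0375
T_leave = 83.6 - 9.0375 = 74.56 F

74.56 F


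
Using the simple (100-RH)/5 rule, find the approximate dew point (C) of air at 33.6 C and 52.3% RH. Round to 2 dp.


Td = 33.6 - (100-52.3)/5 = 24.06 C

24.06 C


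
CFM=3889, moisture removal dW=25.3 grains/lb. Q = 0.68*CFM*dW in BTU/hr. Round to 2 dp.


Q = 0.68 * 3889 * 25.3 = 66906.36 BTU/hr

66906.36 BTU/hr


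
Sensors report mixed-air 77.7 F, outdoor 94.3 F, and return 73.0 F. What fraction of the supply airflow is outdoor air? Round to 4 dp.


frac = (77.7 - 73.0) / (94.3 - 73.0) = 0.2207

0.2207


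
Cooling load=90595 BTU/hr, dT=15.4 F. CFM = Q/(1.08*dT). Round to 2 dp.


CFM = 90595 / (1.08 * 15.4) = 5447.03

5447.03 CFM


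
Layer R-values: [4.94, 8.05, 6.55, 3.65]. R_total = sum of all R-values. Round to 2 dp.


R_total = 4.94 + 8.05 + 6.55 + 3.65 = 23.19

23.19


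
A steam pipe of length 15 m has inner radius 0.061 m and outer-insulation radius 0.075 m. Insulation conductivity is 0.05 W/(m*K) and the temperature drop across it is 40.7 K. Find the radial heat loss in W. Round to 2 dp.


Q = 2*pi*0.05*15*40.7/ln(0.075/0.061) = 928.27 W

928.27 W


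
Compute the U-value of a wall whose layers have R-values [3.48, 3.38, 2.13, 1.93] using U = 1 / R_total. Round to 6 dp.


R_total = 3.48 + 3.38 + 2.13 + 1.93 = 10.92
U = 1/10.92 = 0.091575

0.091575


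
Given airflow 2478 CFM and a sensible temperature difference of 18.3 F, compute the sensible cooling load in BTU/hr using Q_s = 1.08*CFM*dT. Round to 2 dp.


Q = 1.08 * 2478 * 18.3 = 48975.19 BTU/hr

48975.19 BTU/hr


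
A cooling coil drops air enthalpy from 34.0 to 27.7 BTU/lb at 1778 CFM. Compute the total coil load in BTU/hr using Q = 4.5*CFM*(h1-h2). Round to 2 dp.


Q = 4.5 * 1778 * (34.0 - 27.7) = 50406.30 BTU/hr

50406.30 BTU/hr


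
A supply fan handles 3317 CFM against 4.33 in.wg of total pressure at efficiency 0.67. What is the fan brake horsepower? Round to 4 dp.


BHP = 3317 * 4.33 / (6356 * 0.67) = 3.3727 hp

3.3727 hp


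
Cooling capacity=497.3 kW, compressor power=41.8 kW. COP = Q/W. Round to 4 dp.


COP = 497.3 / 41.8 = 11.8971

11.8971


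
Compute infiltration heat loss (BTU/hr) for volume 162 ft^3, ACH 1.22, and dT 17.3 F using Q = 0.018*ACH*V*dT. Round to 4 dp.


Q = 0.018 * 1.22 * 162 * 17.3 = 61.5451 BTU/hr

61.5451 BTU/hr


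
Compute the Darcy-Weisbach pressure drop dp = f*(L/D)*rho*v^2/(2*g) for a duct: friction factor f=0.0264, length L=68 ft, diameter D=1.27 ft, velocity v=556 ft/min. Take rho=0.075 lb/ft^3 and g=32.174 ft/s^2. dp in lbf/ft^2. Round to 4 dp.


v_fps = 556/60 = 9.2667 ft/s
dp = 0.0264*(68/1.27)*0.075*9.2667^2/(2*32.174) = 0.1415 lbf/ft^2

0.1415 lbf/ft^2


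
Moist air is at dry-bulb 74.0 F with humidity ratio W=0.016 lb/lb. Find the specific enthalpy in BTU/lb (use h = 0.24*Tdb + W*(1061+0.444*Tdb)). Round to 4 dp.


h = 0.24*74.0 + 0.016*(1061+0.444*74.0) = 35.2617 BTU/lb

35.2617 BTU/lb


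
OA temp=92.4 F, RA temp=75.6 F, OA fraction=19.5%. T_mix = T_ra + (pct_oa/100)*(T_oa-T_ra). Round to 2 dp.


T_mix = 75.6 + (19.5/100)*(92.4-75.6) = 78.88 F

78.88 F


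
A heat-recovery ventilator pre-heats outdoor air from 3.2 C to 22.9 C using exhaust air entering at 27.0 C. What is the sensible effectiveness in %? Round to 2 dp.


eff = (22.9-3.2)/(27.0-3.2)*100 = 82.77 %

82.77 %


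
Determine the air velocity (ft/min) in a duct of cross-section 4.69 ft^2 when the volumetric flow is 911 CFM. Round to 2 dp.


V = 911 / 4.69 = 194.24 ft/min

194.24 ft/min


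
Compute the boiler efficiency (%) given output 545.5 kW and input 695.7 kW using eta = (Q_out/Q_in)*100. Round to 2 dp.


eta = (545.5/695.7)*100 = 78.41 %

78.41 %


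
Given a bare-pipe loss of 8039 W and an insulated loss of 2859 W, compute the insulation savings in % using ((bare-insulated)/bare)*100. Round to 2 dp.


Savings = ((8039-2859)/8039)*100 = 64.44 %

64.44 %


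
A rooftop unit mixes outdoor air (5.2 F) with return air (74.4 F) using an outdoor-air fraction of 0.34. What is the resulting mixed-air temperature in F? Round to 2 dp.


T_mix = 0.34*5.2 + 0.66*74.4 = 50.87 F

50.87 F


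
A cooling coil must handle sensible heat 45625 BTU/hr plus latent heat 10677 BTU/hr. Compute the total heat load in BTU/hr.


Qt = 45625 + 10677 = 56302 BTU/hr

56302 BTU/hr


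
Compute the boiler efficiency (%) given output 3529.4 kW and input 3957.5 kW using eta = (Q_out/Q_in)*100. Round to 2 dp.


eta = (3529.4/3957.5)*100 = 89.18 %

89.18 %


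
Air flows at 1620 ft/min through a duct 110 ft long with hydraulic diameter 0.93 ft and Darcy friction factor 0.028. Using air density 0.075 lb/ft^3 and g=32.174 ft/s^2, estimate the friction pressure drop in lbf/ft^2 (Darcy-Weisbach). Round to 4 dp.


v_fps = 1620/60 = 27.0 ft/s
dp = 0.028*(110/0.93)*0.075*27.0^2/(2*32.174) = 2.8140 lbf/ft^2

2.8140 lbf/ft^2


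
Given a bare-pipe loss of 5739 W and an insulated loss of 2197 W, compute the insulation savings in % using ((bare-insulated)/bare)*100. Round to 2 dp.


Savings = ((5739-2197)/5739)*100 = 61.72 %

61.72 %


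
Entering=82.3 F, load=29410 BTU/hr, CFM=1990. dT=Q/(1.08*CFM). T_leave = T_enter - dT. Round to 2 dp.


dT = 29410/(1.08*1990) = 13.6842
T_leave = 82.3 - 13.6842 = 68.62 F

68.62 F


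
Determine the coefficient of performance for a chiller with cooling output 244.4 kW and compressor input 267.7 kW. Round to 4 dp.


COP = 244.4 / 267.7 = 0.9130

0.9130


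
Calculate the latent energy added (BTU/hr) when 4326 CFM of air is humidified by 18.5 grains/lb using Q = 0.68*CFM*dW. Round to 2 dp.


Q = 0.68 * 4326 * 18.5 = 54421.08 BTU/hr

54421.08 BTU/hr


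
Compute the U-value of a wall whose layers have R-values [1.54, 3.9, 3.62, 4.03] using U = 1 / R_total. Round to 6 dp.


R_total = 1.54 + 3.9 + 3.62 + 4.03 = 13.09
U = 1/13.09 = 0.076394

0.076394


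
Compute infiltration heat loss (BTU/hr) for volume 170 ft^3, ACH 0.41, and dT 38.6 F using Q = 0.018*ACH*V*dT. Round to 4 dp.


Q = 0.018 * 0.41 * 170 * 38.6 = 48.4276 BTU/hr

48.4276 BTU/hr


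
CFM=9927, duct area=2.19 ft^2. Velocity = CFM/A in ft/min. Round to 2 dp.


V = 9927 / 2.19 = 4532.88 ft/min

4532.88 ft/min


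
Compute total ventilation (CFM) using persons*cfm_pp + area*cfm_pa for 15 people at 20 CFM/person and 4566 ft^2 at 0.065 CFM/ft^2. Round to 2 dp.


Total = 15*20 + 4566*0.065 = 596.79 CFM

596.79 CFM


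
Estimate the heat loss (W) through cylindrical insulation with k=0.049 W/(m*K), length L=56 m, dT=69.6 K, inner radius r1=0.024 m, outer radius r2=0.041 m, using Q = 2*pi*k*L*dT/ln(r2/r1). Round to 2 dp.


Q = 2*pi*0.049*56*69.6/ln(0.041/0.024) = 2240.78 W

2240.78 W


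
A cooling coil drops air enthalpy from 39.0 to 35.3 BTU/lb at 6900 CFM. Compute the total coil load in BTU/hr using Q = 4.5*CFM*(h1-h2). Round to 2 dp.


Q = 4.5 * 6900 * (39.0 - 35.3) = 114885.00 BTU/hr

114885.00 BTU/hr


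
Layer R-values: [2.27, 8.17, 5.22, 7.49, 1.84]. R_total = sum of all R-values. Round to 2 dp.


R_total = 2.27 + 8.17 + 5.22 + 7.49 + 1.84 = 24.99

24.99


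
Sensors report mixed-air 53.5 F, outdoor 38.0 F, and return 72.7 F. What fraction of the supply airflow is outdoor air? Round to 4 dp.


frac = (53.5 - 72.7) / (38.0 - 72.7) = 0.5533

0.5533


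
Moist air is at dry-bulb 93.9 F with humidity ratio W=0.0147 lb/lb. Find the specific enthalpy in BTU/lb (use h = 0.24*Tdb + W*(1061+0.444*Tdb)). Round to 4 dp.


h = 0.24*93.9 + 0.0147*(1061+0.444*93.9) = 38.7456 BTU/lb

38.7456 BTU/lb


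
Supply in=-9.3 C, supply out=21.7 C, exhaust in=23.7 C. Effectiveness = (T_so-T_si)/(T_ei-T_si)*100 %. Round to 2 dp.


eff = (21.7-(-9.3))/(23.7-(-9.3))*100 = 93.94 %

93.94 %


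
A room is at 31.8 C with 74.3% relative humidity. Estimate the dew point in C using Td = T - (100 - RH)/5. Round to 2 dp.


Td = 31.8 - (100-74.3)/5 = 26.66 C

26.66 C


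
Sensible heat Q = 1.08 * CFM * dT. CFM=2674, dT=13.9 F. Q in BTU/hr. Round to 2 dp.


Q = 1.08 * 2674 * 13.9 = 40142.09 BTU/hr

40142.09 BTU/hr


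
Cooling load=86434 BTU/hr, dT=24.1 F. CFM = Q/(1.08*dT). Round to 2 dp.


CFM = 86434 / (1.08 * 24.1) = 3320.81

3320.81 CFM


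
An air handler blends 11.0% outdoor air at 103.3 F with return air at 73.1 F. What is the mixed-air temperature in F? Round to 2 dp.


T_mix = 73.1 + (11.0/100)*(103.3-73.1) = 76.42 F

76.42 F


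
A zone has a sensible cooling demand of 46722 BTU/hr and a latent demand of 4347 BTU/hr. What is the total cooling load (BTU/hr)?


Qt = 46722 + 4347 = 51069 BTU/hr

51069 BTU/hr


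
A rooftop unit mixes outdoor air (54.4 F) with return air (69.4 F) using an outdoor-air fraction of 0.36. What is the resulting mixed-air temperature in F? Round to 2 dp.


T_mix = 0.36*54.4 + 0.64*69.4 = 64.00 F

64.00 F


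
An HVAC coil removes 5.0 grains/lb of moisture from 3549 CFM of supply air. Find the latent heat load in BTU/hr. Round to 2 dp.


Q = 0.68 * 3549 * 5.0 = 12066.60 BTU/hr

12066.60 BTU/hr


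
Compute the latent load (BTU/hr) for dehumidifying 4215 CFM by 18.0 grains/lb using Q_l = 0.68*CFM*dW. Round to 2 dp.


Q = 0.68 * 4215 * 18.0 = 51591.60 BTU/hr

51591.60 BTU/hr


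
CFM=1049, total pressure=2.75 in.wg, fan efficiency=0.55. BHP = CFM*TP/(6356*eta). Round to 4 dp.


BHP = 1049 * 2.75 / (6356 * 0.55) = 0.8252 hp

0.8252 hp


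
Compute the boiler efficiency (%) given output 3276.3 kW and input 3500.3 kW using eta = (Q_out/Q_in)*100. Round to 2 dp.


eta = (3276.3/3500.3)*100 = 93.60 %

93.60 %


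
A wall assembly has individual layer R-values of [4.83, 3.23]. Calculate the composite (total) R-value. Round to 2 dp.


R_total = 4.83 + 3.23 = 8.06

8.06


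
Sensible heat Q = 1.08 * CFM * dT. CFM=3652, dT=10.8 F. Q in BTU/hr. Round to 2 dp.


Q = 1.08 * 3652 * 10.8 = 42596.93 BTU/hr

42596.93 BTU/hr


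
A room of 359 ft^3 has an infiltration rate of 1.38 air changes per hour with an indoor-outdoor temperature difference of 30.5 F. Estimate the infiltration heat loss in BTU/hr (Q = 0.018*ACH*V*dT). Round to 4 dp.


Q = 0.018 * 1.38 * 359 * 30.5 = 271.9856 BTU/hr

271.9856 BTU/hr


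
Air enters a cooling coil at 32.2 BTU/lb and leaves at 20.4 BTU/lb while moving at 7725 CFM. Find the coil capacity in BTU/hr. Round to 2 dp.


Q = 4.5 * 7725 * (32.2 - 20.4) = 410197.50 BTU/hr

410197.50 BTU/hr


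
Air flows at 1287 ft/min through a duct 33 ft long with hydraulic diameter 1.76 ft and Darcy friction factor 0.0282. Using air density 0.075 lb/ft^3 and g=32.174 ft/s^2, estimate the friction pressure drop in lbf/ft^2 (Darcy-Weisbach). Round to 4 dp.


v_fps = 1287/60 = 21.45 ft/s
dp = 0.0282*(33/1.76)*0.075*21.45^2/(2*32.174) = 0.2836 lbf/ft^2

0.2836 lbf/ft^2


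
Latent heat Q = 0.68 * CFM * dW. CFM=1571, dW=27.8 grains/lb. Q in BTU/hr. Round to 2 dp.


Q = 0.68 * 1571 * 27.8 = 29698.18 BTU/hr

29698.18 BTU/hr


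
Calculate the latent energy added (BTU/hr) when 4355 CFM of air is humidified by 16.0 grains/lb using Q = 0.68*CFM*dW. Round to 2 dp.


Q = 0.68 * 4355 * 16.0 = 47382.40 BTU/hr

47382.40 BTU/hr


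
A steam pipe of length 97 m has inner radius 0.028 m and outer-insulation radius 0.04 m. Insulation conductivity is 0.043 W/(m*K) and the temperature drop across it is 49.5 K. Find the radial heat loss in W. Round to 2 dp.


Q = 2*pi*0.043*97*49.5/ln(0.04/0.028) = 3637.08 W

3637.08 W


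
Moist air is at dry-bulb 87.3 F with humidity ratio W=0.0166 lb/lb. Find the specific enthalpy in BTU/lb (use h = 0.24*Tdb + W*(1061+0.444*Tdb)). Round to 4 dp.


h = 0.24*87.3 + 0.0166*(1061+0.444*87.3) = 39.2080 BTU/lb

39.2080 BTU/lb


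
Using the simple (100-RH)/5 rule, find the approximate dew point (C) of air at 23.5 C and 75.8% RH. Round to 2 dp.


Td = 23.5 - (100-75.8)/5 = 18.66 C

18.66 C


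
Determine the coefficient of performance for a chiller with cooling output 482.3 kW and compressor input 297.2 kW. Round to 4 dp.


COP = 482.3 / 297.2 = 1.6228

1.6228


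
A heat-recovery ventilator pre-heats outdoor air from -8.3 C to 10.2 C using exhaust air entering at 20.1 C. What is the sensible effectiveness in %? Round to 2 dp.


eff = (10.2-(-8.3))/(20.1-(-8.3))*100 = 65.14 %

65.14 %


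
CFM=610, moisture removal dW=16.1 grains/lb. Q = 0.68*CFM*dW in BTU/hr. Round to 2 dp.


Q = 0.68 * 610 * 16.1 = 6678.28 BTU/hr

6678.28 BTU/hr


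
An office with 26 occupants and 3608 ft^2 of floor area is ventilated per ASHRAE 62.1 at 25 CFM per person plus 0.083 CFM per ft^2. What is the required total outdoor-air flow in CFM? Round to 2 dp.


Total = 26*25 + 3608*0.083 = 949.46 CFM

949.46 CFM


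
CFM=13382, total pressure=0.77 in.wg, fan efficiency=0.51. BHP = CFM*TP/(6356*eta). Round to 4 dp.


BHP = 13382 * 0.77 / (6356 * 0.51) = 3.1788 hp

3.1788 hp


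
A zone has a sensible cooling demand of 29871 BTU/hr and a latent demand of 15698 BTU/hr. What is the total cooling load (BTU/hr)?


Qt = 29871 + 15698 = 45569 BTU/hr

45569 BTU/hr


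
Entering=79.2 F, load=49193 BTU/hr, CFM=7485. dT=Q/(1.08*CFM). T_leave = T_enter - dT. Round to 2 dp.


dT = 49193/(1.08*7485) = 6.0854
T_leave = 79.2 - 6.0854 = 73.11 F

73.11 F


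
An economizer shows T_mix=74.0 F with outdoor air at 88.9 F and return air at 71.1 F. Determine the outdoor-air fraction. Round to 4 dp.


frac = (74.0 - 71.1) / (88.9 - 71.1) = 0.1629

0.1629


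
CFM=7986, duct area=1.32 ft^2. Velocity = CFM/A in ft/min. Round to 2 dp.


V = 7986 / 1.32 = 6050.00 ft/min

6050.00 ft/min


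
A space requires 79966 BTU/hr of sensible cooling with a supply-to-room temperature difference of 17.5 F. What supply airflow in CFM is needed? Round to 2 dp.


CFM = 79966 / (1.08 * 17.5) = 4231.01

4231.01 CFM


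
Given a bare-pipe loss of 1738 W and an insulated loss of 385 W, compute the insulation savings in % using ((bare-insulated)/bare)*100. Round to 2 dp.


Savings = ((1738-385)/1738)*100 = 77.85 %

77.85 %


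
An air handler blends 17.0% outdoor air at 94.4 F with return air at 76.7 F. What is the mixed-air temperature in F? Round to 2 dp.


T_mix = 76.7 + (17.0/100)*(94.4-76.7) = 79.71 F

79.71 F


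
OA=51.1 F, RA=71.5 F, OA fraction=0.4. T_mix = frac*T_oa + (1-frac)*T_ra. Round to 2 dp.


T_mix = 0.4*51.1 + 0.6*71.5 = 63.34 F

63.34 F


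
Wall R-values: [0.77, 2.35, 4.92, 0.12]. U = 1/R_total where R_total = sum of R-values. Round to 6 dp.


R_total = 0.77 + 2.35 + 4.92 + 0.12 = 8.16
U = 1/8.16 = 0.122549

0.122549


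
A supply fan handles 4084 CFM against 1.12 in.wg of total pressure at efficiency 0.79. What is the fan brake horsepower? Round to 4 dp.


BHP = 4084 * 1.12 / (6356 * 0.79) = 0.9109 hp

0.9109 hp


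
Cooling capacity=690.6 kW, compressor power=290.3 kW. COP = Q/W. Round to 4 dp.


COP = 690.6 / 290.3 = 2.3789

2.3789


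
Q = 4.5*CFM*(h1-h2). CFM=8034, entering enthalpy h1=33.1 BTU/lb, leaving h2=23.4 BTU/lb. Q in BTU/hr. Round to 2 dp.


Q = 4.5 * 8034 * (33.1 - 23.4) = 350684.10 BTU/hr

350684.10 BTU/hr


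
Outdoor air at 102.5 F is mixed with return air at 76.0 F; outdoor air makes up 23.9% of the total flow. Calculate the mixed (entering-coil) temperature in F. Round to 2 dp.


T_mix = 76.0 + (23.9/100)*(102.5-76.0) = 82.33 F

82.33 F


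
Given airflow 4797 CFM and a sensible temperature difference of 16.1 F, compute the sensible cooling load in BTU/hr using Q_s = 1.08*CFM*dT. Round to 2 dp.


Q = 1.08 * 4797 * 16.1 = 83410.24 BTU/hr

83410.24 BTU/hr


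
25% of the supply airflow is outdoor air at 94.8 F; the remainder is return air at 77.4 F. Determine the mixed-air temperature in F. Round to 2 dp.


T_mix = 0.25*94.8 + 0.75*77.4 = 81.75 F

81.75 F


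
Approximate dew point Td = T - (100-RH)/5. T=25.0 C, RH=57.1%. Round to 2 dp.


Td = 25.0 - (100-57.1)/5 = 16.42 C

16.42 C


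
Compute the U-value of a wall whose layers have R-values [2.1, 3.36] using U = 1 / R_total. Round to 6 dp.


R_total = 2.1 + 3.36 = 5.46
U = 1/5.46 = 0.183150

0.183150


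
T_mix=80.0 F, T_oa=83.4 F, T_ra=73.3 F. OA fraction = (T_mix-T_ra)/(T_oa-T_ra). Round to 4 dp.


frac = (80.0 - 73.3) / (83.4 - 73.3) = 0.6634

0.6634


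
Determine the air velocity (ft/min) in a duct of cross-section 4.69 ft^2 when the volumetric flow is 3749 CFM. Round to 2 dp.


V = 3749 / 4.69 = 799.36 ft/min

799.36 ft/min


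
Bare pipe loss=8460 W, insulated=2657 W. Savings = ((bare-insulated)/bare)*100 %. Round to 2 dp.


Savings = ((8460-2657)/8460)*100 = 68.59 %

68.59 %


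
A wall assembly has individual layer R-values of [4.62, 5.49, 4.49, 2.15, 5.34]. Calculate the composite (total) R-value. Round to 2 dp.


R_total = 4.62 + 5.49 + 4.49 + 2.15 + 5.34 = 22.09

22.09


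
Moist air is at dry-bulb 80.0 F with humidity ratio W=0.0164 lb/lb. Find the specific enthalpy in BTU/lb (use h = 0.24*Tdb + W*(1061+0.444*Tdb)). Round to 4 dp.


h = 0.24*80.0 + 0.0164*(1061+0.444*80.0) = 37.1829 BTU/lb

37.1829 BTU/lb


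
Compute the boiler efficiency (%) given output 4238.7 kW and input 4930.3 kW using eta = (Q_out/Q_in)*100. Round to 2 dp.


eta = (4238.7/4930.3)*100 = 85.97 %

85.97 %


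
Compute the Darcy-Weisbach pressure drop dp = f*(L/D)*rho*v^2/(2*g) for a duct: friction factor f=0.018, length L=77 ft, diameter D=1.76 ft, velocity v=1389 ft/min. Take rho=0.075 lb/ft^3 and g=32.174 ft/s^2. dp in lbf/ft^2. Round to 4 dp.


v_fps = 1389/60 = 23.15 ft/s
dp = 0.018*(77/1.76)*0.075*23.15^2/(2*32.174) = 0.4919 lbf/ft^2

0.4919 lbf/ft^2


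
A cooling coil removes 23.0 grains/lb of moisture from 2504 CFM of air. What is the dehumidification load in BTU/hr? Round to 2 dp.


Q = 0.68 * 2504 * 23.0 = 39162.56 BTU/hr

39162.56 BTU/hr


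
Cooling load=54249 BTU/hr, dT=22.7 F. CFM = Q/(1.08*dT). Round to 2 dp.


CFM = 54249 / (1.08 * 22.7) = 2212.80

2212.80 CFM


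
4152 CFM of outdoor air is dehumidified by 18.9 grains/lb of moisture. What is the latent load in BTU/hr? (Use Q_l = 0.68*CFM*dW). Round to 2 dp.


Q = 0.68 * 4152 * 18.9 = 53361.50 BTU/hr

53361.50 BTU/hr


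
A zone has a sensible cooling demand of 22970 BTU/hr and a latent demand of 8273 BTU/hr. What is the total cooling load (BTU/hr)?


Qt = 22970 + 8273 = 31243 BTU/hr

31243 BTU/hr


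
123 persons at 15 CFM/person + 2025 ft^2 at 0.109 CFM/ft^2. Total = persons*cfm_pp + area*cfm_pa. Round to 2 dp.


Total = 123*15 + 2025*0.109 = 2065.73 CFM

2065.73 CFM


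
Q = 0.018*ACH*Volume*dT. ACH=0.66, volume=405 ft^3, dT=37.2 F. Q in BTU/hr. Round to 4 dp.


Q = 0.018 * 0.66 * 405 * 37.2 = 178.9841 BTU/hr

178.9841 BTU/hr


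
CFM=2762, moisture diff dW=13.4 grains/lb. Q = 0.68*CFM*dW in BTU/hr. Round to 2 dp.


Q = 0.68 * 2762 * 13.4 = 25167.34 BTU/hr

25167.34 BTU/hr


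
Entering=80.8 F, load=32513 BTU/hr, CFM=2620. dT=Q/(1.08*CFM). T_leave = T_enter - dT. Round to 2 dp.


dT = 32513/(1.08*2620) = 11.4903
T_leave = 80.8 - 11.4903 = 69.31 F

69.31 F


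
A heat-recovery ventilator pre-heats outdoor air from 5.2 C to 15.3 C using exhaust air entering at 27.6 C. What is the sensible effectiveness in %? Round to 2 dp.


eff = (15.3-5.2)/(27.6-5.2)*100 = 45.09 %

45.09 %


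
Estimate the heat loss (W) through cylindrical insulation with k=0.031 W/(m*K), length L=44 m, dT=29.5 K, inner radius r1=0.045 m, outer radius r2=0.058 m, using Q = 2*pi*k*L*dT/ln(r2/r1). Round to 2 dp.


Q = 2*pi*0.031*44*29.5/ln(0.058/0.045) = 996.23 W

996.23 W


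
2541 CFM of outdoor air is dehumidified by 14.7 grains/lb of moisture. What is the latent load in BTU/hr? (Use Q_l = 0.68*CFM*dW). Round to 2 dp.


Q = 0.68 * 2541 * 14.7 = 25399.84 BTU/hr

25399.84 BTU/hr


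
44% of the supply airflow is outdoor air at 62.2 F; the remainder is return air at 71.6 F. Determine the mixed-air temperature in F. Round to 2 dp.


T_mix = 0.44*62.2 + 0.56*71.6 = 67.46 F

67.46 F


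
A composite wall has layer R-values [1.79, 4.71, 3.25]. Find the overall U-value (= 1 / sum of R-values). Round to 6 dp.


R_total = 1.79 + 4.71 + 3.25 = 9.75
U = 1/9.75 = 0.102564

0.102564


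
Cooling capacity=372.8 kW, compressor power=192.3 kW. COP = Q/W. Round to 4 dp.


COP = 372.8 / 192.3 = 1.9386

1.9386


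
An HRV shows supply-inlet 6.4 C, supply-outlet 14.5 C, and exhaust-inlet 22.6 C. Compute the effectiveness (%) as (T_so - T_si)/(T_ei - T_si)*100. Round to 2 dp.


eff = (14.5-6.4)/(22.6-6.4)*100 = 50.00 %

50.00 %


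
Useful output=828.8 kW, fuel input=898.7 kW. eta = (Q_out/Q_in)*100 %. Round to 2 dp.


eta = (828.8/898.7)*100 = 92.22 %

92.22 %


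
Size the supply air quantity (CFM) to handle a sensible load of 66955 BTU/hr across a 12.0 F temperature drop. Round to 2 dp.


CFM = 66955 / (1.08 * 12.0) = 5166.28

5166.28 CFM


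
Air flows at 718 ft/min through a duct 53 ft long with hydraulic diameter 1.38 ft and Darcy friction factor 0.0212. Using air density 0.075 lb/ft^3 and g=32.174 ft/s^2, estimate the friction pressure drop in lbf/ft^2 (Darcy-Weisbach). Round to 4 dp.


v_fps = 718/60 = 11.9667 ft/s
dp = 0.0212*(53/1.38)*0.075*11.9667^2/(2*32.174) = 0.1359 lbf/ft^2

0.1359 lbf/ft^2


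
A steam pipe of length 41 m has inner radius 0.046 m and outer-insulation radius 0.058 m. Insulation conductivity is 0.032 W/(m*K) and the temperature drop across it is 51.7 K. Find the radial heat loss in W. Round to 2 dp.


Q = 2*pi*0.032*41*51.7/ln(0.058/0.046) = 1838.60 W

1838.60 W


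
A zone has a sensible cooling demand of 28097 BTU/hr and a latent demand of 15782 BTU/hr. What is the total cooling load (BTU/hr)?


Qt = 28097 + 15782 = 43879 BTU/hr

43879 BTU/hr


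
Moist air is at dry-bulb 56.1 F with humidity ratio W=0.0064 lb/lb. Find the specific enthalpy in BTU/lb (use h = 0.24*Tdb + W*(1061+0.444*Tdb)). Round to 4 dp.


h = 0.24*56.1 + 0.0064*(1061+0.444*56.1) = 20.4138 BTU/lb

20.4138 BTU/lb


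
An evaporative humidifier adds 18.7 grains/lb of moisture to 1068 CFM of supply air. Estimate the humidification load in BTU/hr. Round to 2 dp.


Q = 0.68 * 1068 * 18.7 = 13580.69 BTU/hr

13580.69 BTU/hr


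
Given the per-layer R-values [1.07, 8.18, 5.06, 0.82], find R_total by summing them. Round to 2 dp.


R_total = 1.07 + 8.18 + 5.06 + 0.82 = 15.13

15.13


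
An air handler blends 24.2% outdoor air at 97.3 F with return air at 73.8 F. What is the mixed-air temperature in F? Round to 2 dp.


T_mix = 73.8 + (24.2/100)*(97.3-73.8) = 79.49 F

79.49 F


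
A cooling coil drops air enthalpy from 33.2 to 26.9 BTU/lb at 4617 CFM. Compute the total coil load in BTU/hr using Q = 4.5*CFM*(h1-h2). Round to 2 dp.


Q = 4.5 * 4617 * (33.2 - 26.9) = 130891.95 BTU/hr

130891.95 BTU/hr


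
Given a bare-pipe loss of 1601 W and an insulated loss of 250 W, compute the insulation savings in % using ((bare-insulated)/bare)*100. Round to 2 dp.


Savings = ((1601-250)/1601)*100 = 84.38 %

84.38 %


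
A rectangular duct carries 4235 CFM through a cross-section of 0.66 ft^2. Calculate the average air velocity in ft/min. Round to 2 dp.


V = 4235 / 0.66 = 6416.67 ft/min

6416.67 ft/min


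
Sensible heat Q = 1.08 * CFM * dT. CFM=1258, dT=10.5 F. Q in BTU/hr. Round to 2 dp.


Q = 1.08 * 1258 * 10.5 = 14265.72 BTU/hr

14265.72 BTU/hr


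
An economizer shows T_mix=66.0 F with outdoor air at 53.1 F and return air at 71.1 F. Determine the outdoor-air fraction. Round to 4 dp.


frac = (66.0 - 71.1) / (53.1 - 71.1) = 0.2833

0.2833


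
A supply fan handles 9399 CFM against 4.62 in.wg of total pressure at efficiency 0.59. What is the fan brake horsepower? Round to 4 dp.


BHP = 9399 * 4.62 / (6356 * 0.59) = 11.5794 hp

11.5794 hp


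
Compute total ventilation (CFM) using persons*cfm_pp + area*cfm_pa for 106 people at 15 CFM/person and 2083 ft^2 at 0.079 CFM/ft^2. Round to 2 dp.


Total = 106*15 + 2083*0.079 = 1754.56 CFM

1754.56 CFM


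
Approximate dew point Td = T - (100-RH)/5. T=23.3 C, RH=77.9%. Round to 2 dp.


Td = 23.3 - (100-77.9)/5 = 18.88 C

18.88 C


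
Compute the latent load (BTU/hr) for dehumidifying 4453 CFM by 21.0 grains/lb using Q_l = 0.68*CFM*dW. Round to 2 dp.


Q = 0.68 * 4453 * 21.0 = 63588.84 BTU/hr

63588.84 BTU/hr
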